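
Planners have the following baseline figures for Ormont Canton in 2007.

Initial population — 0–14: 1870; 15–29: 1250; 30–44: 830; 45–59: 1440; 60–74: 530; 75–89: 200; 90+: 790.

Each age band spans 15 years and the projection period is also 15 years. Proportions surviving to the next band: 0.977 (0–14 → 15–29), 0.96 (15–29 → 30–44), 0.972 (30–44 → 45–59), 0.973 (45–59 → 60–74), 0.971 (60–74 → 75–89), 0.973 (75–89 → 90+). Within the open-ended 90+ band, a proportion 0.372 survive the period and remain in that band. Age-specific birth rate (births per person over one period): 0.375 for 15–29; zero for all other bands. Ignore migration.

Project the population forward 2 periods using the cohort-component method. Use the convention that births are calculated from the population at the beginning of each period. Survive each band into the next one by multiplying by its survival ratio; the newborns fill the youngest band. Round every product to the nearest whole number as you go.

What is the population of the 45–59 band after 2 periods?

Call the bands 1 to 7, youngest first.
Period 1.
Births: 1250 * 0.375 = 469
Band 2: 1870 * 0.977 = 1827
Band 3: 1250 * 0.96 = 1200
Band 4: 830 * 0.972 = 807
Band 5: 1440 * 0.973 = 1401
Band 6: 530 * 0.971 = 515
Band 7: 200 * 0.973 + 790 * 0.372 = 195 + 294 = 489
End of period: [469, 1827, 1200, 807, 1401, 515, 489]
Period 2.
Births: 1827 * 0.375 = 685
Band 2: 469 * 0.977 = 458
Band 3: 1827 * 0.96 = 1754
Band 4: 1200 * 0.972 = 1166
Band 5: 807 * 0.973 = 785
Band 6: 1401 * 0.971 = 1360
Band 7: 515 * 0.973 + 489 * 0.372 = 501 + 182 = 683
End of period: [685, 458, 1754, 1166, 785, 1360, 683]

1166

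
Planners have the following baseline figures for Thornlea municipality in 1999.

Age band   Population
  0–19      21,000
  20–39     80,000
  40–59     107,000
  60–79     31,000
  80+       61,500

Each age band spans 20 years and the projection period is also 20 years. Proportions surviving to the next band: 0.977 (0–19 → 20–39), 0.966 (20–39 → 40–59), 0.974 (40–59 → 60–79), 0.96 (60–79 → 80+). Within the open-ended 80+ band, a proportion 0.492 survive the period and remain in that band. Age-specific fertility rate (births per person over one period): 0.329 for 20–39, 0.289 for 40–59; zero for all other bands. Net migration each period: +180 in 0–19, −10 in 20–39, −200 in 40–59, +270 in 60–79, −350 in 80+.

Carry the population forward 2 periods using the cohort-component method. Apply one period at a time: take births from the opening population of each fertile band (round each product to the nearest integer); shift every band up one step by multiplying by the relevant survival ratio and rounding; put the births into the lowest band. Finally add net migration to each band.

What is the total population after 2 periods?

309566

(Bands numbered youngest = 1 to oldest = 5.)
[period 1]
Births: 80000 × 0.329 = 26320, 107000 × 0.289 = 30923 ⇒ total 57243
Band 2: 21000 × 0.977 = 20517
Band 3: 80000 × 0.966 = 77280
Band 4: 107000 × 0.974 = 104218
Band 5: 31000 × 0.96 + 61500 × 0.492 = 29760 + 30258 = 60018
Net migration: Band 1 + 180 → 57423; Band 2 − 10 → 20507; Band 3 − 200 → 77080; Band 4 + 270 → 104488; Band 5 − 350 → 59668
Population now: 0–19=57423, 20–39=20507, 40–59=77080, 60–79=104488, 80+=59668
[period 2]
Births: 20507 × 0.329 = 6747, 77080 × 0.289 = 22276 ⇒ total 29023
Band 2: 57423 × 0.977 = 56102
Band 3: 20507 × 0.966 = 19810
Band 4: 77080 × 0.974 = 75076
Band 5: 104488 × 0.96 + 59668 × 0.492 = 100308 + 29357 = 129665
Net migration: Band 1 + 180 → 29203; Band 2 − 10 → 56092; Band 3 − 200 → 19610; Band 4 + 270 → 75346; Band 5 − 350 → 129315
Population now: 0–19=29203, 20–39=56092, 40–59=19610, 60–79=75346, 80+=129315
Total after period 2: 29203 + 56092 + 19610 + 75346 + 129315 = 309566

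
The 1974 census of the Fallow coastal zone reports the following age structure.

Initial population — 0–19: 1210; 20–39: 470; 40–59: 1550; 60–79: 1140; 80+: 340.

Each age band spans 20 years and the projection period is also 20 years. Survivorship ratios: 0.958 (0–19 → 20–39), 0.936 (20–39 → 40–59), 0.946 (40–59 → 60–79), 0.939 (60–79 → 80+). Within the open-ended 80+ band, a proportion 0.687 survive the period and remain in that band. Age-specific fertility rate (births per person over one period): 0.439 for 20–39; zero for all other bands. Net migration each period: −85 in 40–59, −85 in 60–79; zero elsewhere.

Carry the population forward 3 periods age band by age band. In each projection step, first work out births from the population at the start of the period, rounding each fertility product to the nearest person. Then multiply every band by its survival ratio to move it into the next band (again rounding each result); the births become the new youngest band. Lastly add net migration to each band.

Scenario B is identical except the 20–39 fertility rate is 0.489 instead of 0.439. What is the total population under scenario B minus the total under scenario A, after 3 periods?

99

Period 1.
Births: 470 × 0.439 = 206
20–39: 1210 × 0.958 = 1159
40–59: 470 × 0.936 = 440
60–79: 1550 × 0.946 = 1466
80+: 1140 × 0.939 + 340 × 0.687 = 1070 + 234 = 1304
Net migration: 40–59 − 85 → 355; 60–79 − 85 → 1381
Giving 206 / 1159 / 355 / 1381 / 1304.
Period 2.
Births: 1159 × 0.439 = 509
20–39: 206 × 0.958 = 197
40–59: 1159 × 0.936 = 1085
60–79: 355 × 0.946 = 336
80+: 1381 × 0.939 + 1304 × 0.687 = 1297 + 896 = 2193
Net migration: 40–59 − 85 → 1000; 60–79 − 85 → 251
Giving 509 / 197 / 1000 / 251 / 2193.
Period 3.
Births: 197 × 0.439 = 86
20–39: 509 × 0.958 = 488
40–59: 197 × 0.936 = 184
60–79: 1000 × 0.946 = 946
80+: 251 × 0.939 + 2193 × 0.687 = 236 + 1507 = 1743
Net migration: 40–59 − 85 → 99; 60–79 − 85 → 861
Giving 86 / 488 / 99 / 861 / 1743.
Scenario A total after 3 periods: 3277
Scenario B projection —
Period 1.
Births: 470 × 0.489 = 230
20–39: 1210 × 0.958 = 1159
40–59: 470 × 0.936 = 440
60–79: 1550 × 0.946 = 1466
80+: 1140 × 0.939 + 340 × 0.687 = 1070 + 234 = 1304
Net migration: 40–59 − 85 → 355; 60–79 − 85 → 1381
Giving 230 / 1159 / 355 / 1381 / 1304.
Period 2.
Births: 1159 × 0.489 = 567
20–39: 230 × 0.958 = 220
40–59: 1159 × 0.936 = 1085
60–79: 355 × 0.946 = 336
80+: 1381 × 0.939 + 1304 × 0.687 = 1297 + 896 = 2193
Net migration: 40–59 − 85 → 1000; 60–79 − 85 → 251
Giving 567 / 220 / 1000 / 251 / 2193.
Period 3.
Births: 220 × 0.489 = 108
20–39: 567 × 0.958 = 543
40–59: 220 × 0.936 = 206
60–79: 1000 × 0.946 = 946
80+: 251 × 0.939 + 2193 × 0.687 = 236 + 1507 = 1743
Net migration: 40–59 − 85 → 121; 60–79 − 85 → 861
Giving 108 / 543 / 121 / 861 / 1743.
Scenario B total after 3 periods: 3376
Difference B − A = 3376 − 3277 = 99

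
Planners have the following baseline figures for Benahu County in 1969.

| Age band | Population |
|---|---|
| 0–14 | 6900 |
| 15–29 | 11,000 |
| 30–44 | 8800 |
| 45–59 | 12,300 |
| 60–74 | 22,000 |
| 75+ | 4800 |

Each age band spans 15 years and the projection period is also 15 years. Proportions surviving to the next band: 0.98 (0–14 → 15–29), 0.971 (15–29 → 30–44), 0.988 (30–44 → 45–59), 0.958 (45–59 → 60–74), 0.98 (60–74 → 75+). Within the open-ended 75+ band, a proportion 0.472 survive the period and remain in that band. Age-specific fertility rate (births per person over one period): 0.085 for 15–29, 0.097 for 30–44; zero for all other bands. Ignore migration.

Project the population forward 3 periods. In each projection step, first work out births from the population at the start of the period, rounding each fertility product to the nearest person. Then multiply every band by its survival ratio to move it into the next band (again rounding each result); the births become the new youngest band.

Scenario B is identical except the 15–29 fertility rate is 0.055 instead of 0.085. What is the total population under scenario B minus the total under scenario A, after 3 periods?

-582

(Bands numbered youngest = 1 to oldest = 6.)
— Period 1 —
Births: 11000 × 0.085 = 935 ; 8800 × 0.097 = 854 ⇒ total 1789
Band 2: 6900 × 0.98 = 6762
Band 3: 11000 × 0.971 = 10681
Band 4: 8800 × 0.988 = 8694
Band 5: 12300 × 0.958 = 11783
Band 6: 22000 × 0.98 + 4800 × 0.472 = 21560 + 2266 = 23826
Population now: 0–14=1789, 15–29=6762, 30–44=10681, 45–59=8694, 60–74=11783, 75+=23826
— Period 2 —
Births: 6762 × 0.085 = 575 ; 10681 × 0.097 = 1036 ⇒ total 1611
Band 2: 1789 × 0.98 = 1753
Band 3: 6762 × 0.971 = 6566
Band 4: 10681 × 0.988 = 10553
Band 5: 8694 × 0.958 = 8329
Band 6: 11783 × 0.98 + 23826 × 0.472 = 11547 + 11246 = 22793
Population now: 0–14=1611, 15–29=1753, 30–44=6566, 45–59=10553, 60–74=8329, 75+=22793
— Period 3 —
Births: 1753 × 0.085 = 149 ; 6566 × 0.097 = 637 ⇒ total 786
Band 2: 1611 × 0.98 = 1579
Band 3: 1753 × 0.971 = 1702
Band 4: 6566 × 0.988 = 6487
Band 5: 10553 × 0.958 = 10110
Band 6: 8329 × 0.98 + 22793 × 0.472 = 8162 + 10758 = 18920
Population now: 0–14=786, 15–29=1579, 30–44=1702, 45–59=6487, 60–74=10110, 75+=18920
Scenario A total after 3 periods: 39584
Scenario B projection —
— Period 1 —
Births: 11000 × 0.055 = 605 ; 8800 × 0.097 = 854 ⇒ total 1459
Band 2: 6900 × 0.98 = 6762
Band 3: 11000 × 0.971 = 10681
Band 4: 8800 × 0.988 = 8694
Band 5: 12300 × 0.958 = 11783
Band 6: 22000 × 0.98 + 4800 × 0.472 = 21560 + 2266 = 23826
Population now: 0–14=1459, 15–29=6762, 30–44=10681, 45–59=8694, 60–74=11783, 75+=23826
— Period 2 —
Births: 6762 × 0.055 = 372 ; 10681 × 0.097 = 1036 ⇒ total 1408
Band 2: 1459 × 0.98 = 1430
Band 3: 6762 × 0.971 = 6566
Band 4: 10681 × 0.988 = 10553
Band 5: 8694 × 0.958 = 8329
Band 6: 11783 × 0.98 + 23826 × 0.472 = 11547 + 11246 = 22793
Population now: 0–14=1408, 15–29=1430, 30–44=6566, 45–59=10553, 60–74=8329, 75+=22793
— Period 3 —
Births: 1430 × 0.055 = 79 ; 6566 × 0.097 = 637 ⇒ total 716
Band 2: 1408 × 0.98 = 1380
Band 3: 1430 × 0.971 = 1389
Band 4: 6566 × 0.988 = 6487
Band 5: 10553 × 0.958 = 10110
Band 6: 8329 × 0.98 + 22793 × 0.472 = 8162 + 10758 = 18920
Population now: 0–14=716, 15–29=1380, 30–44=1389, 45–59=6487, 60–74=10110, 75+=18920
Scenario B total after 3 periods: 39002
Difference B − A = 39002 − 39584 = -582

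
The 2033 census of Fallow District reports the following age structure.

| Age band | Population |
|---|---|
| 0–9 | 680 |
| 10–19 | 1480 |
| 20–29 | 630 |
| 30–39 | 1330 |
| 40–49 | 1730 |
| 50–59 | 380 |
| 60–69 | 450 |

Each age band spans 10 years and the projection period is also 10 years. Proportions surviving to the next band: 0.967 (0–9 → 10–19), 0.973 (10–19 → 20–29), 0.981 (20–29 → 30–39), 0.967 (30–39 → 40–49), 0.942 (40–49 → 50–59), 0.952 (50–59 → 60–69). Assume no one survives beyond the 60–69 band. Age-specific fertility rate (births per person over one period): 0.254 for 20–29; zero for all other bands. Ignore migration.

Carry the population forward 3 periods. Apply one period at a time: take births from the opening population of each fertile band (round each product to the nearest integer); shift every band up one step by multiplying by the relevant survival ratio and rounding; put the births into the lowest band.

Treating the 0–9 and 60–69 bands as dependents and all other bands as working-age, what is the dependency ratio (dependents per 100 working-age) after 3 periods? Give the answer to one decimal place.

Period 1:
Births: 630 × 0.254 = 160
10–19: 680 × 0.967 = 658
20–29: 1480 × 0.973 = 1440
30–39: 630 × 0.981 = 618
40–49: 1330 × 0.967 = 1286
50–59: 1730 × 0.942 = 1630
60–69: 380 × 0.952 = 362
→ [160, 658, 1440, 618, 1286, 1630, 362]
Period 2:
Births: 1440 × 0.254 = 366
10–19: 160 × 0.967 = 155
20–29: 658 × 0.973 = 640
30–39: 1440 × 0.981 = 1413
40–49: 618 × 0.967 = 598
50–59: 1286 × 0.942 = 1211
60–69: 1630 × 0.952 = 1552
→ [366, 155, 640, 1413, 598, 1211, 1552]
Period 3:
Births: 640 × 0.254 = 163
10–19: 366 × 0.967 = 354
20–29: 155 × 0.973 = 151
30–39: 640 × 0.981 = 628
40–49: 1413 × 0.967 = 1366
50–59: 598 × 0.942 = 563
60–69: 1211 × 0.952 = 1153
→ [163, 354, 151, 628, 1366, 563, 1153]
Dependents (band 0–9 + band 60–69) = 163 + 1153 = 1316; working-age = 3062; ratio = 1316/3062 × 100 = 43.0

43.0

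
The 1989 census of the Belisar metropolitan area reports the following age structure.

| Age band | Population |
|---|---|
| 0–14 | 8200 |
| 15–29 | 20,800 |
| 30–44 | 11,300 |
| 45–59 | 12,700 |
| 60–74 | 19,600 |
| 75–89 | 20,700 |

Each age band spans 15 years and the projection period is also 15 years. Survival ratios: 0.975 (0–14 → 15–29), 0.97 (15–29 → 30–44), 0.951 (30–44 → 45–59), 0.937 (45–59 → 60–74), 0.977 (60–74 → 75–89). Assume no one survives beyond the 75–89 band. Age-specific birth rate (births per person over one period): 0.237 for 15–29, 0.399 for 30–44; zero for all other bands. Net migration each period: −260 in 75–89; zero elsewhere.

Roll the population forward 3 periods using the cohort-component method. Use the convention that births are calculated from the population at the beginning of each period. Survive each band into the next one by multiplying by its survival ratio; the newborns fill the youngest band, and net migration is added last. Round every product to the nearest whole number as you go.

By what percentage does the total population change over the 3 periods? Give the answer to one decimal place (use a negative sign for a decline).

— Period 1 —
Births: 20800 * 0.237 = 4930  |  11300 * 0.399 = 4509 → 9439
15–29: 8200 * 0.975 = 7995
30–44: 20800 * 0.97 = 20176
45–59: 11300 * 0.951 = 10746
60–74: 12700 * 0.937 = 11900
75–89: 19600 * 0.977 = 19149
Net migration: 75–89 − 260 → 18889
Giving 9439 / 7995 / 20176 / 10746 / 11900 / 18889.
— Period 2 —
Births: 7995 * 0.237 = 1895  |  20176 * 0.399 = 8050 → 9945
15–29: 9439 * 0.975 = 9203
30–44: 7995 * 0.97 = 7755
45–59: 20176 * 0.951 = 19187
60–74: 10746 * 0.937 = 10069
75–89: 11900 * 0.977 = 11626
Net migration: 75–89 − 260 → 11366
Giving 9945 / 9203 / 7755 / 19187 / 10069 / 11366.
— Period 3 —
Births: 9203 * 0.237 = 2181  |  7755 * 0.399 = 3094 → 5275
15–29: 9945 * 0.975 = 9696
30–44: 9203 * 0.97 = 8927
45–59: 7755 * 0.951 = 7375
60–74: 19187 * 0.937 = 17978
75–89: 10069 * 0.977 = 9837
Net migration: 75–89 − 260 → 9577
Giving 5275 / 9696 / 8927 / 7375 / 17978 / 9577.
Total: 93300 → 58828; change = -34472; percentage change = -36.9%

-36.9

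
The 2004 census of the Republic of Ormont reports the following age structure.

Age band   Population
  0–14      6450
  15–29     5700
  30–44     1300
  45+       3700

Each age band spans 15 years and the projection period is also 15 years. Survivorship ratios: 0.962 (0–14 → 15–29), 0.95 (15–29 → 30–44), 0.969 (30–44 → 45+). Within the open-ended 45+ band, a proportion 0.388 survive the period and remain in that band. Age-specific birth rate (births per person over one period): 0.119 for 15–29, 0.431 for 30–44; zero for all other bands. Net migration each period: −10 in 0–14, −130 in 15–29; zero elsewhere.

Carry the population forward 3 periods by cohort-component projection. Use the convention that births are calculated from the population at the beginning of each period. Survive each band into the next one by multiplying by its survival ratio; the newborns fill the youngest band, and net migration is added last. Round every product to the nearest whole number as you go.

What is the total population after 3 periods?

14435

— Period 1 —
Births: 5700 × 0.119 = 678  |  1300 × 0.431 = 560 → 1238
15–29: 6450 × 0.962 = 6205
30–44: 5700 × 0.95 = 5415
45+: 1300 × 0.969 + 3700 × 0.388 = 1260 + 1436 = 2696
Net migration: 0–14 − 10 → 1228; 15–29 − 130 → 6075
End of period: [1228, 6075, 5415, 2696]
— Period 2 —
Births: 6075 × 0.119 = 723  |  5415 × 0.431 = 2334 → 3057
15–29: 1228 × 0.962 = 1181
30–44: 6075 × 0.95 = 5771
45+: 5415 × 0.969 + 2696 × 0.388 = 5247 + 1046 = 6293
Net migration: 0–14 − 10 → 3047; 15–29 − 130 → 1051
End of period: [3047, 1051, 5771, 6293]
— Period 3 —
Births: 1051 × 0.119 = 125  |  5771 × 0.431 = 2487 → 2612
15–29: 3047 × 0.962 = 2931
30–44: 1051 × 0.95 = 998
45+: 5771 × 0.969 + 6293 × 0.388 = 5592 + 2442 = 8034
Net migration: 0–14 − 10 → 2602; 15–29 − 130 → 2801
End of period: [2602, 2801, 998, 8034]
Total after period 3: 2602 + 2801 + 998 + 8034 = 14435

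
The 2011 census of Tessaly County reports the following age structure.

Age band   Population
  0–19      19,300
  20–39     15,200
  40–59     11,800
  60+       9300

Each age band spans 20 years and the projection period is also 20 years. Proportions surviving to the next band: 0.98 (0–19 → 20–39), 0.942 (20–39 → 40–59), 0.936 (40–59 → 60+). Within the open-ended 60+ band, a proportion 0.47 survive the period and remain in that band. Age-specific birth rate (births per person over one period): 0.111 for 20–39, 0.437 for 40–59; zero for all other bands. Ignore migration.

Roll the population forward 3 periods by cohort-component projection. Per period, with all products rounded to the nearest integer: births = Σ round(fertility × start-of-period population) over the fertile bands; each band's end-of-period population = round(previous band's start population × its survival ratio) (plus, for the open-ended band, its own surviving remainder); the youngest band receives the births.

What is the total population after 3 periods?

49419

Period 1.
Births: 15200 × 0.111 = 1687, 11800 × 0.437 = 5157 — total 6844
20–39: 19300 × 0.98 = 18914
40–59: 15200 × 0.942 = 14318
60+: 11800 × 0.936 + 9300 × 0.47 = 11045 + 4371 = 15416
→ [6844, 18914, 14318, 15416]
Period 2.
Births: 18914 × 0.111 = 2099, 14318 × 0.437 = 6257 — total 8356
20–39: 6844 × 0.98 = 6707
40–59: 18914 × 0.942 = 17817
60+: 14318 × 0.936 + 15416 × 0.47 = 13402 + 7246 = 20648
→ [8356, 6707, 17817, 20648]
Period 3.
Births: 6707 × 0.111 = 744, 17817 × 0.437 = 7786 — total 8530
20–39: 8356 × 0.98 = 8189
40–59: 6707 × 0.942 = 6318
60+: 17817 × 0.936 + 20648 × 0.47 = 16677 + 9705 = 26382
→ [8530, 8189, 6318, 26382]
Total after period 3: 8530 + 8189 + 6318 + 26382 = 49419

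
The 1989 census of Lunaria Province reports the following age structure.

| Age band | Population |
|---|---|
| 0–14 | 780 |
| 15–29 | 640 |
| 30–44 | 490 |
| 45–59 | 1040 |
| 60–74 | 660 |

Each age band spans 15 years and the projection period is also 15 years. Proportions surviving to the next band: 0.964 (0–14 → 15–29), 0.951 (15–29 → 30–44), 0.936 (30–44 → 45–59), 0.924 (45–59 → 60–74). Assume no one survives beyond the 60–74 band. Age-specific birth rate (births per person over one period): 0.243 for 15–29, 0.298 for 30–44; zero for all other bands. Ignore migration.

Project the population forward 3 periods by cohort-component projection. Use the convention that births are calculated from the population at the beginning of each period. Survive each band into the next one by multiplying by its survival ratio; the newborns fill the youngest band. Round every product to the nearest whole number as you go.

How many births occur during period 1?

302

Period 1.
Births: 640 × 0.243 = 156  |  490 × 0.298 = 146 ⇒ total 302
15–29: 780 × 0.964 = 752
30–44: 640 × 0.951 = 609
45–59: 490 × 0.936 = 459
60–74: 1040 × 0.924 = 961
→ [302, 752, 609, 459, 961]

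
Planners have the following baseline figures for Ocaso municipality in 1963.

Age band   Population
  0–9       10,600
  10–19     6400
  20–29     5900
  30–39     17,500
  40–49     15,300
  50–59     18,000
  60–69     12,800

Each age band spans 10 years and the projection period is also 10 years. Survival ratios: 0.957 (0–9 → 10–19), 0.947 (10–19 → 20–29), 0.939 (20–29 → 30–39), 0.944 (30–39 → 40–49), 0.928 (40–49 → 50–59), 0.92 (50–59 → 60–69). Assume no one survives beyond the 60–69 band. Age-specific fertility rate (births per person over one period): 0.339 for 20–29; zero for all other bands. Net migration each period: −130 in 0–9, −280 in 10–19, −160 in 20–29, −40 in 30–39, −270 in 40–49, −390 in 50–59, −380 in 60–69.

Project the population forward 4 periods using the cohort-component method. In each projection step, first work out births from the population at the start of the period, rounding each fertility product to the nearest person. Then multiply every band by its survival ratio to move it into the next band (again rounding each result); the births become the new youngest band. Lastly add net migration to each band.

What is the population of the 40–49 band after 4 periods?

Let band 1 be 0–9 through band 7 = 60–69.
— Period 1 —
Births: 5900 * 0.339 = 2000
Band 2: 10600 * 0.957 = 10144
Band 3: 6400 * 0.947 = 6061
Band 4: 5900 * 0.939 = 5540
Band 5: 17500 * 0.944 = 16520
Band 6: 15300 * 0.928 = 14198
Band 7: 18000 * 0.92 = 16560
Net migration: Band 1 − 130 → 1870; Band 2 − 280 → 9864; Band 3 − 160 → 5901; Band 4 − 40 → 5500; Band 5 − 270 → 16250; Band 6 − 390 → 13808; Band 7 − 380 → 16180
Population now: 0–9=1870, 10–19=9864, 20–29=5901, 30–39=5500, 40–49=16250, 50–59=13808, 60–69=16180
— Period 2 —
Births: 5901 * 0.339 = 2000
Band 2: 1870 * 0.957 = 1790
Band 3: 9864 * 0.947 = 9341
Band 4: 5901 * 0.939 = 5541
Band 5: 5500 * 0.944 = 5192
Band 6: 16250 * 0.928 = 15080
Band 7: 13808 * 0.92 = 12703
Net migration: Band 1 − 130 → 1870; Band 2 − 280 → 1510; Band 3 − 160 → 9181; Band 4 − 40 → 5501; Band 5 − 270 → 4922; Band 6 − 390 → 14690; Band 7 − 380 → 12323
Population now: 0–9=1870, 10–19=1510, 20–29=9181, 30–39=5501, 40–49=4922, 50–59=14690, 60–69=12323
— Period 3 —
Births: 9181 * 0.339 = 3112
Band 2: 1870 * 0.957 = 1790
Band 3: 1510 * 0.947 = 1430
Band 4: 9181 * 0.939 = 8621
Band 5: 5501 * 0.944 = 5193
Band 6: 4922 * 0.928 = 4568
Band 7: 14690 * 0.92 = 13515
Net migration: Band 1 − 130 → 2982; Band 2 − 280 → 1510; Band 3 − 160 → 1270; Band 4 − 40 → 8581; Band 5 − 270 → 4923; Band 6 − 390 → 4178; Band 7 − 380 → 13135
Population now: 0–9=2982, 10–19=1510, 20–29=1270, 30–39=8581, 40–49=4923, 50–59=4178, 60–69=13135
— Period 4 —
Births: 1270 * 0.339 = 431
Band 2: 2982 * 0.957 = 2854
Band 3: 1510 * 0.947 = 1430
Band 4: 1270 * 0.939 = 1193
Band 5: 8581 * 0.944 = 8100
Band 6: 4923 * 0.928 = 4569
Band 7: 4178 * 0.92 = 3844
Net migration: Band 1 − 130 → 301; Band 2 − 280 → 2574; Band 3 − 160 → 1270; Band 4 − 40 → 1153; Band 5 − 270 → 7830; Band 6 − 390 → 4179; Band 7 − 380 → 3464
Population now: 0–9=301, 10–19=2574, 20–29=1270, 30–39=1153, 40–49=7830, 50–59=4179, 60–69=3464

7830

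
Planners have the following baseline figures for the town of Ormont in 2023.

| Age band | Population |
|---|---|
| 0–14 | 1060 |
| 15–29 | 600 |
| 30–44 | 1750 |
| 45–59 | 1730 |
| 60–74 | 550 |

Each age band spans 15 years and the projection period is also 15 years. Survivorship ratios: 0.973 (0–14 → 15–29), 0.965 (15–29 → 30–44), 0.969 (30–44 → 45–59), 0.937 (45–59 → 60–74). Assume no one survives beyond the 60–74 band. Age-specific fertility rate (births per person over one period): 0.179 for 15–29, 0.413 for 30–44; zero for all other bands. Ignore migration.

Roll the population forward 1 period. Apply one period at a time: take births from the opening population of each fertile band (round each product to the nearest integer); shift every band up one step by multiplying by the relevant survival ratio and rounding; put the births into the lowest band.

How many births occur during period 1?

After projecting period 1:
Births: 600 × 0.179 = 107 ; 1750 × 0.413 = 723 — total 830
15–29: 1060 × 0.973 = 1031
30–44: 600 × 0.965 = 579
45–59: 1750 × 0.969 = 1696
60–74: 1730 × 0.937 = 1621
Population now: 0–14=830, 15–29=1031, 30–44=579, 45–59=1696, 60–74=1621

830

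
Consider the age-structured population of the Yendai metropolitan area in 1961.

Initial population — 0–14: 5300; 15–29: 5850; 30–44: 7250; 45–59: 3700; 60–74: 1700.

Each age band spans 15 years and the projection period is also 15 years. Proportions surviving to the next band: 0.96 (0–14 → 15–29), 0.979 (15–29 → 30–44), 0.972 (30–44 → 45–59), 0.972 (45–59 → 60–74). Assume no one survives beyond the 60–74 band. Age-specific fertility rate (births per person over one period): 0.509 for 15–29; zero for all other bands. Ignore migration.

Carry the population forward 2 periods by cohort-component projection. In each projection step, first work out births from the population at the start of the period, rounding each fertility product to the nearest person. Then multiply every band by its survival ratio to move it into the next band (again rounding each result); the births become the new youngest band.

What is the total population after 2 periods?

22847

After projecting period 1:
Births: 5850 × 0.509 = 2978
15–29: 5300 × 0.96 = 5088
30–44: 5850 × 0.979 = 5727
45–59: 7250 × 0.972 = 7047
60–74: 3700 × 0.972 = 3596
End of period: [2978, 5088, 5727, 7047, 3596]
After projecting period 2:
Births: 5088 × 0.509 = 2590
15–29: 2978 × 0.96 = 2859
30–44: 5088 × 0.979 = 4981
45–59: 5727 × 0.972 = 5567
60–74: 7047 × 0.972 = 6850
End of period: [2590, 2859, 4981, 5567, 6850]
Total after period 2: 2590 + 2859 + 4981 + 5567 + 6850 = 22847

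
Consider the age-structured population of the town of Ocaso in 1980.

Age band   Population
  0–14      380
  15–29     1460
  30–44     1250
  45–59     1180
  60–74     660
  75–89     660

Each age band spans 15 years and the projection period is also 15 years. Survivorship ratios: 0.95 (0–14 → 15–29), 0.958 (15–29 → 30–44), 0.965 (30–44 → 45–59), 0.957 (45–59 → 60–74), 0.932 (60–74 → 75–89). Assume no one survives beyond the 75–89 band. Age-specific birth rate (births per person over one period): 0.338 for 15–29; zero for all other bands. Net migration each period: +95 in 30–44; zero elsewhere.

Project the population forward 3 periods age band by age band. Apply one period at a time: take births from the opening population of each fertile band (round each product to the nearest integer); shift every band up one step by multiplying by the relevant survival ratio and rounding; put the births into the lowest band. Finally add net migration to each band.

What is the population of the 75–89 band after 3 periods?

1076

[period 1]
Births: 1460 × 0.338 = 493
15–29: 380 × 0.95 = 361
30–44: 1460 × 0.958 = 1399
45–59: 1250 × 0.965 = 1206
60–74: 1180 × 0.957 = 1129
75–89: 660 × 0.932 = 615
Net migration: 30–44 + 95 → 1494
→ [493, 361, 1494, 1206, 1129, 615]
[period 2]
Births: 361 × 0.338 = 122
15–29: 493 × 0.95 = 468
30–44: 361 × 0.958 = 346
45–59: 1494 × 0.965 = 1442
60–74: 1206 × 0.957 = 1154
75–89: 1129 × 0.932 = 1052
Net migration: 30–44 + 95 → 441
→ [122, 468, 441, 1442, 1154, 1052]
[period 3]
Births: 468 × 0.338 = 158
15–29: 122 × 0.95 = 116
30–44: 468 × 0.958 = 448
45–59: 441 × 0.965 = 426
60–74: 1442 × 0.957 = 1380
75–89: 1154 × 0.932 = 1076
Net migration: 30–44 + 95 → 543
→ [158, 116, 543, 426, 1380, 1076]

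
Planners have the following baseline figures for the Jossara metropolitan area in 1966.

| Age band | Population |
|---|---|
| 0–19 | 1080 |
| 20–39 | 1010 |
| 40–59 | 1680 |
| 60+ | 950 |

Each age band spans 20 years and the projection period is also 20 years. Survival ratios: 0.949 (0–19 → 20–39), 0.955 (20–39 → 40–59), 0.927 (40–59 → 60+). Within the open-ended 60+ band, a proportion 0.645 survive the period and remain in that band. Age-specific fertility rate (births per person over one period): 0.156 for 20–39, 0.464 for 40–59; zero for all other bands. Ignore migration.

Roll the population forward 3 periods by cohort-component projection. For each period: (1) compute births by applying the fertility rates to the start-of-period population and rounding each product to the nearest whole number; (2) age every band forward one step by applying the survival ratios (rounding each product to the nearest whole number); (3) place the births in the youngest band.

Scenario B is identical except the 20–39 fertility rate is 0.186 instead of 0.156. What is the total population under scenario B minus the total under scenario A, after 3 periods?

(Bands numbered youngest = 1 to oldest = 4.)
[period 1]
Births: 1010 × 0.156 = 158  |  1680 × 0.464 = 780 ⇒ total 938
Band 2: 1080 × 0.949 = 1025
Band 3: 1010 × 0.955 = 965
Band 4: 1680 × 0.927 + 950 × 0.645 = 1557 + 613 = 2170
Giving 938 / 1025 / 965 / 2170.
[period 2]
Births: 1025 × 0.156 = 160  |  965 × 0.464 = 448 ⇒ total 608
Band 2: 938 × 0.949 = 890
Band 3: 1025 × 0.955 = 979
Band 4: 965 × 0.927 + 2170 × 0.645 = 895 + 1400 = 2295
Giving 608 / 890 / 979 / 2295.
[period 3]
Births: 890 × 0.156 = 139  |  979 × 0.464 = 454 ⇒ total 593
Band 2: 608 × 0.949 = 577
Band 3: 890 × 0.955 = 850
Band 4: 979 × 0.927 + 2295 × 0.645 = 908 + 1480 = 2388
Giving 593 / 577 / 850 / 2388.
Scenario A total after 3 periods: 4408
Scenario B projection —
[period 1]
Births: 1010 × 0.186 = 188  |  1680 × 0.464 = 780 ⇒ total 968
Band 2: 1080 × 0.949 = 1025
Band 3: 1010 × 0.955 = 965
Band 4: 1680 × 0.927 + 950 × 0.645 = 1557 + 613 = 2170
Giving 968 / 1025 / 965 / 2170.
[period 2]
Births: 1025 × 0.186 = 191  |  965 × 0.464 = 448 ⇒ total 639
Band 2: 968 × 0.949 = 919
Band 3: 1025 × 0.955 = 979
Band 4: 965 × 0.927 + 2170 × 0.645 = 895 + 1400 = 2295
Giving 639 / 919 / 979 / 2295.
[period 3]
Births: 919 × 0.186 = 171  |  979 × 0.464 = 454 ⇒ total 625
Band 2: 639 × 0.949 = 606
Band 3: 919 × 0.955 = 878
Band 4: 979 × 0.927 + 2295 × 0.645 = 908 + 1480 = 2388
Giving 625 / 606 / 878 / 2388.
Scenario B total after 3 periods: 4497
Difference B − A = 4497 − 4408 = 89

89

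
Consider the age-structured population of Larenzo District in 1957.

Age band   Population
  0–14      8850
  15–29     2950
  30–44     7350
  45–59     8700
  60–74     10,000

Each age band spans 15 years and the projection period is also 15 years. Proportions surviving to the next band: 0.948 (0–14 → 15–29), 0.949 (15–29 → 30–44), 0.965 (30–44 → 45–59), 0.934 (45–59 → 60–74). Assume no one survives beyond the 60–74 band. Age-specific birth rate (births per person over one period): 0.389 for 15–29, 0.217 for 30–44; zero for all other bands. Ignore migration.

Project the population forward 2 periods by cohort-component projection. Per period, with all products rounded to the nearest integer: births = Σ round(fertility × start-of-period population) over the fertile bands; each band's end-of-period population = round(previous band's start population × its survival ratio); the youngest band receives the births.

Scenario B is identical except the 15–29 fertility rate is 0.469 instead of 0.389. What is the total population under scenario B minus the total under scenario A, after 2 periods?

895

After projecting period 1:
Births: 2950 × 0.389 = 1148, 7350 × 0.217 = 1595 → total 2743
15–29: 8850 × 0.948 = 8390
30–44: 2950 × 0.949 = 2800
45–59: 7350 × 0.965 = 7093
60–74: 8700 × 0.934 = 8126
→ [2743, 8390, 2800, 7093, 8126]
After projecting period 2:
Births: 8390 × 0.389 = 3264, 2800 × 0.217 = 608 → total 3872
15–29: 2743 × 0.948 = 2600
30–44: 8390 × 0.949 = 7962
45–59: 2800 × 0.965 = 2702
60–74: 7093 × 0.934 = 6625
→ [3872, 2600, 7962, 2702, 6625]
Scenario A total after 2 periods: 23761
Scenario B projection —
After projecting period 1:
Births: 2950 × 0.469 = 1384, 7350 × 0.217 = 1595 → total 2979
15–29: 8850 × 0.948 = 8390
30–44: 2950 × 0.949 = 2800
45–59: 7350 × 0.965 = 7093
60–74: 8700 × 0.934 = 8126
→ [2979, 8390, 2800, 7093, 8126]
After projecting period 2:
Births: 8390 × 0.469 = 3935, 2800 × 0.217 = 608 → total 4543
15–29: 2979 × 0.948 = 2824
30–44: 8390 × 0.949 = 7962
45–59: 2800 × 0.965 = 2702
60–74: 7093 × 0.934 = 6625
→ [4543, 2824, 7962, 2702, 6625]
Scenario B total after 2 periods: 24656
Difference B − A = 24656 − 23761 = 895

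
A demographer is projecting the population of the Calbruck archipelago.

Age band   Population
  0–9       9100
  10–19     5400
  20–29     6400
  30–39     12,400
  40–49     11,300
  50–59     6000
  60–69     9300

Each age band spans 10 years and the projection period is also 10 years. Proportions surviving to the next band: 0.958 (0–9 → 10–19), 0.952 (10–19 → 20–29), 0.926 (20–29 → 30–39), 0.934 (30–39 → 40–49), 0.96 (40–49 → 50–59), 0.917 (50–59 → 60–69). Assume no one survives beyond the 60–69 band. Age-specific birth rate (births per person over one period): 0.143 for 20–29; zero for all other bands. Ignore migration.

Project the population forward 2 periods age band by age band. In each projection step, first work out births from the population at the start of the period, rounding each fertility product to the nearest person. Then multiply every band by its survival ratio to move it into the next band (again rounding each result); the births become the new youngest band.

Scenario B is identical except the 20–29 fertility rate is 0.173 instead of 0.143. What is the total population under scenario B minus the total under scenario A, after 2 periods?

338

After projecting period 1:
Births: 6400 * 0.143 = 915
10–19: 9100 * 0.958 = 8718
20–29: 5400 * 0.952 = 5141
30–39: 6400 * 0.926 = 5926
40–49: 12400 * 0.934 = 11582
50–59: 11300 * 0.96 = 10848
60–69: 6000 * 0.917 = 5502
Population now: 0–9=915, 10–19=8718, 20–29=5141, 30–39=5926, 40–49=11582, 50–59=10848, 60–69=5502
After projecting period 2:
Births: 5141 * 0.143 = 735
10–19: 915 * 0.958 = 877
20–29: 8718 * 0.952 = 8300
30–39: 5141 * 0.926 = 4761
40–49: 5926 * 0.934 = 5535
50–59: 11582 * 0.96 = 11119
60–69: 10848 * 0.917 = 9948
Population now: 0–9=735, 10–19=877, 20–29=8300, 30–39=4761, 40–49=5535, 50–59=11119, 60–69=9948
Scenario A total after 2 periods: 41275
Scenario B projection —
After projecting period 1:
Births: 6400 * 0.173 = 1107
10–19: 9100 * 0.958 = 8718
20–29: 5400 * 0.952 = 5141
30–39: 6400 * 0.926 = 5926
40–49: 12400 * 0.934 = 11582
50–59: 11300 * 0.96 = 10848
60–69: 6000 * 0.917 = 5502
Population now: 0–9=1107, 10–19=8718, 20–29=5141, 30–39=5926, 40–49=11582, 50–59=10848, 60–69=5502
After projecting period 2:
Births: 5141 * 0.173 = 889
10–19: 1107 * 0.958 = 1061
20–29: 8718 * 0.952 = 8300
30–39: 5141 * 0.926 = 4761
40–49: 5926 * 0.934 = 5535
50–59: 11582 * 0.96 = 11119
60–69: 10848 * 0.917 = 9948
Population now: 0–9=889, 10–19=1061, 20–29=8300, 30–39=4761, 40–49=5535, 50–59=11119, 60–69=9948
Scenario B total after 2 periods: 41613
Difference B − A = 41613 − 41275 = 338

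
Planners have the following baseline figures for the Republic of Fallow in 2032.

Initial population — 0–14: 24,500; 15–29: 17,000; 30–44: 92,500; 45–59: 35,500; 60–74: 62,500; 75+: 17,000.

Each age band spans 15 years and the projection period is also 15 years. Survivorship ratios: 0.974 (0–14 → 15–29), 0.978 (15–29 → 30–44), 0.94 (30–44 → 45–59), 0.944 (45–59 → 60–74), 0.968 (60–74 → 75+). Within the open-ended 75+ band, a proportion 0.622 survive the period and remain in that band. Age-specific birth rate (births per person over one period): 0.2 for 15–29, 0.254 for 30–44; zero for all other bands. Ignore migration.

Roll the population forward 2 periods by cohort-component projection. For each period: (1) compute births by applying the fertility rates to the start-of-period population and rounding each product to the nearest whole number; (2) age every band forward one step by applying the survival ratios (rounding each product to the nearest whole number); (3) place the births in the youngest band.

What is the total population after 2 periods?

232887

[period 1]
Births: 17000 × 0.2 = 3400 ; 92500 × 0.254 = 23495 → 26895
15–29: 24500 × 0.974 = 23863
30–44: 17000 × 0.978 = 16626
45–59: 92500 × 0.94 = 86950
60–74: 35500 × 0.944 = 33512
75+: 62500 × 0.968 + 17000 × 0.622 = 60500 + 10574 = 71074
End of period: [26895, 23863, 16626, 86950, 33512, 71074]
[period 2]
Births: 23863 × 0.2 = 4773 ; 16626 × 0.254 = 4223 → 8996
15–29: 26895 × 0.974 = 26196
30–44: 23863 × 0.978 = 23338
45–59: 16626 × 0.94 = 15628
60–74: 86950 × 0.944 = 82081
75+: 33512 × 0.968 + 71074 × 0.622 = 32440 + 44208 = 76648
End of period: [8996, 26196, 23338, 15628, 82081, 76648]
Total after period 2: 8996 + 26196 + 23338 + 15628 + 82081 + 76648 = 232887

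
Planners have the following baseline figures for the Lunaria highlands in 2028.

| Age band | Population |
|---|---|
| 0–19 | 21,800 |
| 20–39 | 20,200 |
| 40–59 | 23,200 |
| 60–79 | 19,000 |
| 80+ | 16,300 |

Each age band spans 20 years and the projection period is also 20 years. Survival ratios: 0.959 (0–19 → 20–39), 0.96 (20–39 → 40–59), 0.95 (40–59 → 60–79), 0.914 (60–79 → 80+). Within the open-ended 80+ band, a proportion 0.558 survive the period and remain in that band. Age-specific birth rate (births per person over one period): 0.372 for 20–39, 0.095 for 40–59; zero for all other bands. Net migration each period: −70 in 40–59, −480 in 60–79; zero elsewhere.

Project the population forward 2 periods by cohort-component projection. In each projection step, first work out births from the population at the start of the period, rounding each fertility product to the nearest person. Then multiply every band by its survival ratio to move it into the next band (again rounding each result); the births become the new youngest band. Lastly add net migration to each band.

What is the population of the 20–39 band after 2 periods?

After projecting period 1:
Births: 20200 × 0.372 = 7514, 23200 × 0.095 = 2204 → total 9718
20–39: 21800 × 0.959 = 20906
40–59: 20200 × 0.96 = 19392
60–79: 23200 × 0.95 = 22040
80+: 19000 × 0.914 + 16300 × 0.558 = 17366 + 9095 = 26461
Net migration: 40–59 − 70 → 19322; 60–79 − 480 → 21560
Population now: 0–19=9718, 20–39=20906, 40–59=19322, 60–79=21560, 80+=26461
After projecting period 2:
Births: 20906 × 0.372 = 7777, 19322 × 0.095 = 1836 → total 9613
20–39: 9718 × 0.959 = 9320
40–59: 20906 × 0.96 = 20070
60–79: 19322 × 0.95 = 18356
80+: 21560 × 0.914 + 26461 × 0.558 = 19706 + 14765 = 34471
Net migration: 40–59 − 70 → 20000; 60–79 − 480 → 17876
Population now: 0–19=9613, 20–39=9320, 40–59=20000, 60–79=17876, 80+=34471

9320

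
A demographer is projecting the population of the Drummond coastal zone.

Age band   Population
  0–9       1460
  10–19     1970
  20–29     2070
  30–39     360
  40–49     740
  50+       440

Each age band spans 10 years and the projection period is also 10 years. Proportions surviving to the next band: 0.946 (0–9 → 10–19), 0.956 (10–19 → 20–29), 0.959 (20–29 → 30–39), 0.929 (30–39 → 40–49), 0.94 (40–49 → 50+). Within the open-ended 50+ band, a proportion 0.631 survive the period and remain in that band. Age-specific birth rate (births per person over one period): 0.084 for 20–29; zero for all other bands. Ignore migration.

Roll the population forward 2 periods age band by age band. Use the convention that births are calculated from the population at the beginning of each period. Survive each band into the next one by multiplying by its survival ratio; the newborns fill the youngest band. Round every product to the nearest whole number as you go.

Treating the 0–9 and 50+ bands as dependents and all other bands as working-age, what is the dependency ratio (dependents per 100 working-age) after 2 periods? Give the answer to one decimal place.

21.2

Period 1:
Births: 2070 * 0.084 = 174
10–19: 1460 * 0.946 = 1381
20–29: 1970 * 0.956 = 1883
30–39: 2070 * 0.959 = 1985
40–49: 360 * 0.929 = 334
50+: 740 * 0.94 + 440 * 0.631 = 696 + 278 = 974
Population now: 0–9=174, 10–19=1381, 20–29=1883, 30–39=1985, 40–49=334, 50+=974
Period 2:
Births: 1883 * 0.084 = 158
10–19: 174 * 0.946 = 165
20–29: 1381 * 0.956 = 1320
30–39: 1883 * 0.959 = 1806
40–49: 1985 * 0.929 = 1844
50+: 334 * 0.94 + 974 * 0.631 = 314 + 615 = 929
Population now: 0–9=158, 10–19=165, 20–29=1320, 30–39=1806, 40–49=1844, 50+=929
Dependents (band 0–9 + band 50+) = 158 + 929 = 1087; working-age = 5135; ratio = 1087/5135 × 100 = 21.2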